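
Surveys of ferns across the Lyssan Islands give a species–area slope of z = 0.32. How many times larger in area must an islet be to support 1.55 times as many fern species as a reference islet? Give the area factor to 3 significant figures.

(A₂/A₁)^0.32 = 1.55, so A₂/A₁ = 1.55^(1/0.32) = 1.55^3.125
ln(A₂/A₁) = ln 1.55 / 0.32 = 0.4383 / 0.32 = 1.3695
A₂/A₁ = e^1.3695 ≈ 3.934

3.93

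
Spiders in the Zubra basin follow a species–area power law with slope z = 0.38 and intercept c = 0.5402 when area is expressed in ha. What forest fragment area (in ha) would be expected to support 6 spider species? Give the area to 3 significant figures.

6 = 0.5402 × A^0.38  ⇒  A^0.38 = 6/0.5402 = 11.11
ln A = ln(11.11) / 0.38 = 2.4076 / 0.38 = 6.3357
A = e^6.3357 ≈ 564.4 ha

564 ha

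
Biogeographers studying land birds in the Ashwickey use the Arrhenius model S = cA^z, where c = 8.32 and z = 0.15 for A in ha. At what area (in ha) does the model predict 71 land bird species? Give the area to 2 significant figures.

71 = 8.32 × A^0.15  ⇒  A^0.15 = 71/8.32 = 8.534
ln A = ln(8.534) / 0.15 = 2.1440 / 0.15 = 14.2935
A = e^14.2935 ≈ 1612749 ha

1600000 ha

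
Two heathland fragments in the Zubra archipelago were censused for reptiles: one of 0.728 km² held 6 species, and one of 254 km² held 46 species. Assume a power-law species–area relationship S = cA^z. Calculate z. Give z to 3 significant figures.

Taking logs: ln S = ln c + z ln A, so z = (ln S₂ − ln S₁)/(ln A₂ − ln A₁).
z = ln(46/6) / ln(254/0.728) = ln(7.667) / ln(348.9) = 2.0369 / 5.8548 = 0.3479

0.348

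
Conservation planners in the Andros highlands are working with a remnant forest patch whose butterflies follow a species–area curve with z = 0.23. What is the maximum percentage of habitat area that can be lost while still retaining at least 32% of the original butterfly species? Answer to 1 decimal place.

99.3%

Need (A_new/A_old)^0.23 = 0.32, so A_new/A_old = 0.32^(1/0.23) = 0.32^4.348
ln(A_new/A_old) = ln 0.32 / 0.23 = -1.1394 / 0.23 = -4.9541
A_new/A_old = e^-4.9541 ≈ 0.007055
Fraction that can be lost = 1 − 0.007055 = 0.9929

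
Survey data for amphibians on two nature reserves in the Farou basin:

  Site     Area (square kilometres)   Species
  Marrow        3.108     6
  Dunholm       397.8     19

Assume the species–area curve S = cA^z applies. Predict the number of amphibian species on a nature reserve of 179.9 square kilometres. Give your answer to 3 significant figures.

z = ln(19/6) / ln(397.8/3.108) = 1.1527 / 4.8520 = 0.2376
c = 6 / 3.108^0.2376 = 6 / 1.309 = 4.583
S₃ = 4.583 × 179.9^0.2376 = 4.583 × 3.433 ≈ 15.74

15.7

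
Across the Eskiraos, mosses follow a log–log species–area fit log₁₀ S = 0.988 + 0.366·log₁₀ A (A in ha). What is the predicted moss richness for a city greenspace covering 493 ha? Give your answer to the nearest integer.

S = 9.727 × 493^0.366
ln S = ln 9.727 + 0.366 × ln 493 = 2.2750 + 0.366 × 6.2005 = 4.5443
S = e^4.5443 ≈ 94.1

94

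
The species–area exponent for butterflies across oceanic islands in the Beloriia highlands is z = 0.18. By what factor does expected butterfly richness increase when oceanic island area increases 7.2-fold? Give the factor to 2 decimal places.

S₂/S₁ = (A₂/A₁)^z = 7.2^0.18
ln(S₂/S₁) = 0.18 × ln 7.2 = 0.18 × 1.9741 = 0.3553
S₂/S₁ = e^0.3553 ≈ 1.427

1.43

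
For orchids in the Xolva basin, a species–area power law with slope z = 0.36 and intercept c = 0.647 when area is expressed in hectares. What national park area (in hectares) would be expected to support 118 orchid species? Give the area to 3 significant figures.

1910000 hectares

118 = 0.647 × A^0.36  ⇒  A^0.36 = 118/0.647 = 182.4
ln A = ln(182.4) / 0.36 = 5.2061 / 0.36 = 14.4614
A = e^14.4614 ≈ 1907628 hectares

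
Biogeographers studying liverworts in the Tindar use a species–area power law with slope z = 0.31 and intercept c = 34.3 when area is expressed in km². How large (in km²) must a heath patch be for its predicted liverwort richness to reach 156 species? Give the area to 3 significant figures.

156 = 34.3 × A^0.31  ⇒  A^0.31 = 156/34.3 = 4.548
ln A = ln(4.548) / 0.31 = 1.5147 / 0.31 = 4.8862
A = e^4.8862 ≈ 132.4 km²

132 km²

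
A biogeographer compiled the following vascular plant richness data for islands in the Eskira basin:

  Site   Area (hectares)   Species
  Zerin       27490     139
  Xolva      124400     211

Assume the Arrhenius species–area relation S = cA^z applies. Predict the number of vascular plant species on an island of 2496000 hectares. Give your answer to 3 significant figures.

483

z = ln(211/139) / ln(124400/27490) = 0.4174 / 1.5097 = 0.2765
c = 139 / 27490^0.2765 = 139 / 16.88 = 8.236
S₃ = 8.236 × 2496000^0.2765 = 8.236 × 58.7 ≈ 483.5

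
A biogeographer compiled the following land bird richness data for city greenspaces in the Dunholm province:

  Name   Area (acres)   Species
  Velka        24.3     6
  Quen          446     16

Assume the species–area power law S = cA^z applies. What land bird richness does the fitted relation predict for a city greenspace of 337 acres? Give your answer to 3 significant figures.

14.6

z = ln(16/6) / ln(446/24.3) = 0.9808 / 2.9098 = 0.3371
c = 6 / 24.3^0.3371 = 6 / 2.931 = 2.047
S₃ = 2.047 × 337^0.3371 = 2.047 × 7.112 ≈ 14.56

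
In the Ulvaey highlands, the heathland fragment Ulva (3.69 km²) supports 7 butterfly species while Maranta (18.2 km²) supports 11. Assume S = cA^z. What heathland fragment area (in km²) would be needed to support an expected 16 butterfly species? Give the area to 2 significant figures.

z = ln(11/7) / ln(18.2/3.69) = 0.4520 / 1.5958 = 0.2832
c = 7 / 3.69^0.2832 = 7 / 1.447 = 4.836
A = (16/4.836)^(1/0.2832) ⇒ ln A = ln(3.308)/0.2832 = 4.2243
A = e^4.2243 ≈ 68.33 km²

68 km²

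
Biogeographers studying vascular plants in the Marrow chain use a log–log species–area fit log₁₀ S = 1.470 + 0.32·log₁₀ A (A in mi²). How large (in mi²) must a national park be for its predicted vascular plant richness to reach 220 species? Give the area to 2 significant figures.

530 mi²

220 = 29.51 × A^0.32  ⇒  A^0.32 = 220/29.51 = 7.455
ln A = ln(7.455) / 0.32 = 2.0088 / 0.32 = 6.2776
A = e^6.2776 ≈ 532.5 mi²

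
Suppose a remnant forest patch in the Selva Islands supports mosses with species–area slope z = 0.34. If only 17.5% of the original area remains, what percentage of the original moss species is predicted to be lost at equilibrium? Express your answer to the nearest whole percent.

45%

S_new/S_old = (A_new/A_old)^z = 0.175^0.34
= exp(0.34 × ln 0.175) = exp(0.34 × -1.7430) = exp(-0.5926) ≈ 0.5529
Fraction lost = 1 − 0.5529 = 0.4471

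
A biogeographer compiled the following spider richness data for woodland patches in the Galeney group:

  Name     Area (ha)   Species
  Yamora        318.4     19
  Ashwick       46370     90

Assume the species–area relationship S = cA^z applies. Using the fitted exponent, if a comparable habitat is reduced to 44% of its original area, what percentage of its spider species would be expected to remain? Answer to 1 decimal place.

77.4%

z = ln(90/19) / ln(46370/318.4) = 1.5554 / 4.9811 = 0.3123
S_new/S_old = (A_new/A_old)^z = 0.44^0.3123 = exp(0.3123 × -0.8210) = 0.7739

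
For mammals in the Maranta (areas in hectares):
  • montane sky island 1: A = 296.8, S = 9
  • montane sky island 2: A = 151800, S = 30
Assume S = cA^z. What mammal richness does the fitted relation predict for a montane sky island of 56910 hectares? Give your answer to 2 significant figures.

25

z = ln(30/9) / ln(151800/296.8) = 1.2040 / 6.2373 = 0.1930
c = 9 / 296.8^0.1930 = 9 / 3.001 = 2.999
S₃ = 2.999 × 56910^0.1930 = 2.999 × 8.277 ≈ 24.82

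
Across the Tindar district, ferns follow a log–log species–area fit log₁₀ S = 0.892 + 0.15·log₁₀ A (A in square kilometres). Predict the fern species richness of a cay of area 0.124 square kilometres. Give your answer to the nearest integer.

6 species

S = 7.798 × 0.124^0.15
ln S = ln 7.798 + 0.15 × ln 0.124 = 2.0539 + 0.15 × -2.0875 = 1.7408
S = e^1.7408 ≈ 5.702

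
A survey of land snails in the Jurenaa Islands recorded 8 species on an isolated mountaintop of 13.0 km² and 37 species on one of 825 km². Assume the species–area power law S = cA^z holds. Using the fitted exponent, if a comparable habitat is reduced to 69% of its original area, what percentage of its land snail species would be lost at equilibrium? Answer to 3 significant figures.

12.8%

z = ln(37/8) / ln(825/13) = 1.5315 / 4.1504 = 0.3690
S_new/S_old = (A_new/A_old)^z = 0.69^0.3690 = exp(0.3690 × -0.3711) = 0.872
Fraction lost = 1 − 0.872 = 0.128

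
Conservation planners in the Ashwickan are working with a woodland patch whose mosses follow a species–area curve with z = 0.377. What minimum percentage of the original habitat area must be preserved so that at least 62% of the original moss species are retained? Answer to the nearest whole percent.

Need (A_new/A_old)^0.377 = 0.62, so A_new/A_old = 0.62^(1/0.377) = 0.62^2.653
ln(A_new/A_old) = ln 0.62 / 0.377 = -0.4780 / 0.377 = -1.2680
A_new/A_old = e^-1.2680 ≈ 0.2814

28%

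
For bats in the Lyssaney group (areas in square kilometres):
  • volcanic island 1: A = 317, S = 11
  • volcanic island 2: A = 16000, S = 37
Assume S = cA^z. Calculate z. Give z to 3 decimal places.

0.309

Taking logs: ln S = ln c + z ln A, so z = (ln S₂ − ln S₁)/(ln A₂ − ln A₁).
z = ln(37/11) / ln(16000/317) = ln(3.364) / ln(50.47) = 1.2130 / 3.9214 = 0.3093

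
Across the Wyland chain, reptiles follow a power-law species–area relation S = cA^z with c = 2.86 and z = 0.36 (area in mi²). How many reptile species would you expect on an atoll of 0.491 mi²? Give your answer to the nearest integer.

2 species

S = 2.86 × 0.491^0.36
ln S = ln 2.86 + 0.36 × ln 0.491 = 1.0508 + 0.36 × -0.7113 = 0.7947
S = e^0.7947 ≈ 2.214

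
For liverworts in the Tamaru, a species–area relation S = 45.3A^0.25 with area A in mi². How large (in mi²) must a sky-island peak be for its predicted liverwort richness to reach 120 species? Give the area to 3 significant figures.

49.2 mi²

120 = 45.3 × A^0.25  ⇒  A^0.25 = 120/45.3 = 2.649
ln A = ln(2.649) / 0.25 = 0.9742 / 0.25 = 3.8967
A = e^3.8967 ≈ 49.24 mi²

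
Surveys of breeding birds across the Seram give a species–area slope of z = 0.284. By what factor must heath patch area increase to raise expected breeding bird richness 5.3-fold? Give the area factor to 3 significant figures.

(A₂/A₁)^0.284 = 5.3, so A₂/A₁ = 5.3^(1/0.284) = 5.3^3.521
ln(A₂/A₁) = ln 5.3 / 0.284 = 1.6677 / 0.284 = 5.8722
A₂/A₁ = e^5.8722 ≈ 355

355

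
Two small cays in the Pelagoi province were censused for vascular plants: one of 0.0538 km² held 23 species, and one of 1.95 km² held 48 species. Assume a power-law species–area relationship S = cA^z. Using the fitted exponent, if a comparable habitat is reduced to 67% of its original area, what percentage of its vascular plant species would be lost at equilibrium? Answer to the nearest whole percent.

8%

z = ln(48/23) / ln(1.95/0.0538) = 0.7357 / 3.5903 = 0.2049
S_new/S_old = (A_new/A_old)^z = 0.67^0.2049 = exp(0.2049 × -0.4005) = 0.9212
Fraction lost = 1 − 0.9212 = 0.07879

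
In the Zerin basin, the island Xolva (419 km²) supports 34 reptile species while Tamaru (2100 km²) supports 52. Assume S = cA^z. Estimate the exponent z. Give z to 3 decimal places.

0.264

Taking logs: ln S = ln c + z ln A, so z = (ln S₂ − ln S₁)/(ln A₂ − ln A₁).
z = ln(52/34) / ln(2100/419) = ln(1.529) / ln(5.012) = 0.4249 / 1.6118 = 0.2636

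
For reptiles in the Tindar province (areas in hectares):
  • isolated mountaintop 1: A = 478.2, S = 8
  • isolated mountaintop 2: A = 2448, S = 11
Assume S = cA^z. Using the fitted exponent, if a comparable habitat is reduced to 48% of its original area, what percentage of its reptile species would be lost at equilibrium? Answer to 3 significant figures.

13.3%

z = ln(11/8) / ln(2448/478.2) = 0.3185 / 1.6330 = 0.1950
S_new/S_old = (A_new/A_old)^z = 0.48^0.1950 = exp(0.1950 × -0.7340) = 0.8666
Fraction lost = 1 − 0.8666 = 0.1334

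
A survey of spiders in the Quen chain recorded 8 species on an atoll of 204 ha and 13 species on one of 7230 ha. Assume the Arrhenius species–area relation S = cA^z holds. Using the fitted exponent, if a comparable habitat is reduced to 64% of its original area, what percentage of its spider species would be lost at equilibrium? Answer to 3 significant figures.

5.89%

z = ln(13/8) / ln(7230/204) = 0.4855 / 3.5679 = 0.1361
S_new/S_old = (A_new/A_old)^z = 0.64^0.1361 = exp(0.1361 × -0.4463) = 0.9411
Fraction lost = 1 − 0.9411 = 0.05892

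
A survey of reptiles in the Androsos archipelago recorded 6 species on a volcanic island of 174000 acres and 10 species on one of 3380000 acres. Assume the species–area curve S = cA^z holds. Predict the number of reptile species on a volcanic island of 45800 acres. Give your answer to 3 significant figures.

4.77

z = ln(10/6) / ln(3380000/174000) = 0.5108 / 2.9666 = 0.1722
c = 6 / 174000^0.1722 = 6 / 7.987 = 0.7512
S₃ = 0.7512 × 45800^0.1722 = 0.7512 × 6.347 ≈ 4.768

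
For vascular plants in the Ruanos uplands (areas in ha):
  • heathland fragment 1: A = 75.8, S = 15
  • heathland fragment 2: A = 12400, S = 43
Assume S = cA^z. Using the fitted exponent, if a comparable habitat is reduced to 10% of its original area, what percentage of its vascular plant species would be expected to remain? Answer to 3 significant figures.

62.1%

z = ln(43/15) / ln(12400/75.8) = 1.0531 / 5.0974 = 0.2066
S_new/S_old = (A_new/A_old)^z = 0.1^0.2066 = exp(0.2066 × -2.3026) = 0.6214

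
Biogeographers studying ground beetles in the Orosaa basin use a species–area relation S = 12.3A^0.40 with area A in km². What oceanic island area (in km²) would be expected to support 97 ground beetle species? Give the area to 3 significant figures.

97 = 12.3 × A^0.4  ⇒  A^0.4 = 97/12.3 = 7.886
ln A = ln(7.886) / 0.4 = 2.0651 / 0.4 = 5.1628
A = e^5.1628 ≈ 174.6 km²

175 km²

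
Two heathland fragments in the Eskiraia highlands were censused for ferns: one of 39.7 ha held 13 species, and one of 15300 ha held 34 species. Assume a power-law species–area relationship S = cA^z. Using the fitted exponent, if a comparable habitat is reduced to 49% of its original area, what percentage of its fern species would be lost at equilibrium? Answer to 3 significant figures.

10.9%

z = ln(34/13) / ln(15300/39.7) = 0.9614 / 5.9543 = 0.1615
S_new/S_old = (A_new/A_old)^z = 0.49^0.1615 = exp(0.1615 × -0.7133) = 0.8912
Fraction lost = 1 − 0.8912 = 0.1088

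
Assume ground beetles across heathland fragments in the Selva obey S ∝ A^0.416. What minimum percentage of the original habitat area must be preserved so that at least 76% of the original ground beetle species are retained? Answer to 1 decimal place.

Need (A_new/A_old)^0.416 = 0.76, so A_new/A_old = 0.76^(1/0.416) = 0.76^2.404
ln(A_new/A_old) = ln 0.76 / 0.416 = -0.2744 / 0.416 = -0.6597
A_new/A_old = e^-0.6597 ≈ 0.517

51.7%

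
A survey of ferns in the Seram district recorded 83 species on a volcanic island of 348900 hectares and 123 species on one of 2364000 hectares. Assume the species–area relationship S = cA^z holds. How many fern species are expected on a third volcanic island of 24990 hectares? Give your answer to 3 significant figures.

48.3

z = ln(123/83) / ln(2364000/348900) = 0.3933 / 1.9133 = 0.2056
c = 83 / 348900^0.2056 = 83 / 13.79 = 6.02
S₃ = 6.02 × 24990^0.2056 = 6.02 × 8.019 ≈ 48.27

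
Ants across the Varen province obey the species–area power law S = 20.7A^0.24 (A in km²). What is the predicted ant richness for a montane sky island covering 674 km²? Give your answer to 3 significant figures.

S = 20.7 × 674^0.24
ln S = ln 20.7 + 0.24 × ln 674 = 3.0301 + 0.24 × 6.5132 = 4.5933
S = e^4.5933 ≈ 98.82

98.8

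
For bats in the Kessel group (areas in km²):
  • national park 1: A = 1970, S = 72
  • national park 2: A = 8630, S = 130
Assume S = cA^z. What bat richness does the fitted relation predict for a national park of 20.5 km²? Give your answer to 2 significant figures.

12

z = ln(130/72) / ln(8630/1970) = 0.5909 / 1.4772 = 0.4000
c = 72 / 1970^0.4000 = 72 / 20.79 = 3.464
S₃ = 3.464 × 20.5^0.4000 = 3.464 × 3.347 ≈ 11.59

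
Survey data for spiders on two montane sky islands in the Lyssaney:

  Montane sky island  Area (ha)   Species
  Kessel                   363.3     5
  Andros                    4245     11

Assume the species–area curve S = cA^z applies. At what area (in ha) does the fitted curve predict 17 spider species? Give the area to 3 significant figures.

z = ln(11/5) / ln(4245/363.3) = 0.7885 / 2.4583 = 0.3207
c = 5 / 363.3^0.3207 = 5 / 6.625 = 0.7547
A = (17/0.7547)^(1/0.3207) ⇒ ln A = ln(22.52)/0.3207 = 9.7107
A = e^9.7107 ≈ 16494 ha

16500 ha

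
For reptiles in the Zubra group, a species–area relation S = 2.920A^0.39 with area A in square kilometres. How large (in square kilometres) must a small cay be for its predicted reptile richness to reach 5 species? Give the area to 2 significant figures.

4.0 square kilometres

5 = 2.92 × A^0.39  ⇒  A^0.39 = 5/2.92 = 1.712
ln A = ln(1.712) / 0.39 = 0.5379 / 0.39 = 1.3791
A = e^1.3791 ≈ 3.971 square kilometres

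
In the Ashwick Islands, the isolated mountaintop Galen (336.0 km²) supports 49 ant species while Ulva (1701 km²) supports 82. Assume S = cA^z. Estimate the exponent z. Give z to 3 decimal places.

0.317

Taking logs: ln S = ln c + z ln A, so z = (ln S₂ − ln S₁)/(ln A₂ − ln A₁).
z = ln(82/49) / ln(1701/336) = ln(1.673) / ln(5.062) = 0.5149 / 1.6219 = 0.3175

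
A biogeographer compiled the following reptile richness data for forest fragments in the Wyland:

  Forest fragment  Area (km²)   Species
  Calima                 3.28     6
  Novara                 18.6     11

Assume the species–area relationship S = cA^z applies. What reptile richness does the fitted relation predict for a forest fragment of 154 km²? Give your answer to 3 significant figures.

z = ln(11/6) / ln(18.6/3.28) = 0.6061 / 1.7353 = 0.3493
c = 6 / 3.28^0.3493 = 6 / 1.514 = 3.962
S₃ = 3.962 × 154^0.3493 = 3.962 × 5.809 ≈ 23.02

23.0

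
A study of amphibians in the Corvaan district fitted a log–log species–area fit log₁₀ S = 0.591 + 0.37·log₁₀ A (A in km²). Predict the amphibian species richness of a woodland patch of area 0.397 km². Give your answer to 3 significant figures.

S = 3.899 × 0.397^0.37
ln S = ln 3.899 + 0.37 × ln 0.397 = 1.3608 + 0.37 × -0.9238 = 1.0190
S = e^1.0190 ≈ 2.77

2.77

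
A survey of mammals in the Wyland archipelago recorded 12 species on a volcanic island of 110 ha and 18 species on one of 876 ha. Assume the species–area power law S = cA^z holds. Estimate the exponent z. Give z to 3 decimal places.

0.195

Taking logs: ln S = ln c + z ln A, so z = (ln S₂ − ln S₁)/(ln A₂ − ln A₁).
z = ln(18/12) / ln(876/110) = ln(1.5) / ln(7.964) = 0.4055 / 2.0749 = 0.1954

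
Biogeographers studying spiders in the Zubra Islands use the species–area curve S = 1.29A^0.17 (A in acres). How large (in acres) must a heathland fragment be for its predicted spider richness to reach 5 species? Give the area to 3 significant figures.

5 = 1.29 × A^0.17  ⇒  A^0.17 = 5/1.29 = 3.876
ln A = ln(3.876) / 0.17 = 1.3548 / 0.17 = 7.9694
A = e^7.9694 ≈ 2891 acres

2890 acres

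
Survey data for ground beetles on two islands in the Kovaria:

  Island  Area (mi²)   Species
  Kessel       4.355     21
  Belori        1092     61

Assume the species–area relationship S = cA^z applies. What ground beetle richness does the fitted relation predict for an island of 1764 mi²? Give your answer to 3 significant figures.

z = ln(61/21) / ln(1092/4.355) = 1.0664 / 5.5244 = 0.1930
c = 21 / 4.355^0.1930 = 21 / 1.328 = 15.81
S₃ = 15.81 × 1764^0.1930 = 15.81 × 4.233 ≈ 66.92

66.9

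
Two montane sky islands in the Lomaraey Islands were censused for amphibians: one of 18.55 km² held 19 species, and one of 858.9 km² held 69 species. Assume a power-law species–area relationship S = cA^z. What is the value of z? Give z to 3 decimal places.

Taking logs: ln S = ln c + z ln A, so z = (ln S₂ − ln S₁)/(ln A₂ − ln A₁).
z = ln(69/19) / ln(858.9/18.55) = ln(3.632) / ln(46.3) = 1.2897 / 3.8352 = 0.3363

0.336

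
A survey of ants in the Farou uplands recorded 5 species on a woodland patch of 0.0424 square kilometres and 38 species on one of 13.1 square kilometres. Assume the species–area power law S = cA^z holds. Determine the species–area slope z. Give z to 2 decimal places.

Taking logs: ln S = ln c + z ln A, so z = (ln S₂ − ln S₁)/(ln A₂ − ln A₁).
z = ln(38/5) / ln(13.1/0.0424) = ln(7.6) / ln(309) = 2.0281 / 5.7332 = 0.3538

0.35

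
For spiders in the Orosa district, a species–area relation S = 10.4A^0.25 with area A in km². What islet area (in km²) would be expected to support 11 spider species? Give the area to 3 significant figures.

11 = 10.4 × A^0.25  ⇒  A^0.25 = 11/10.4 = 1.058
ln A = ln(1.058) / 0.25 = 0.0561 / 0.25 = 0.2244
A = e^0.2244 ≈ 1.252 km²

1.25 km²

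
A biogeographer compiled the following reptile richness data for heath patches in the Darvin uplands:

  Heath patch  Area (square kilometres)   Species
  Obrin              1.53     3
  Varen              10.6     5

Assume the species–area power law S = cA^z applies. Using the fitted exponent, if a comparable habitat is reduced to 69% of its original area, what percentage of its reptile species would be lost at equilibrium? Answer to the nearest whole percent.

z = ln(5/3) / ln(10.6/1.53) = 0.5108 / 1.9356 = 0.2639
S_new/S_old = (A_new/A_old)^z = 0.69^0.2639 = exp(0.2639 × -0.3711) = 0.9067
Fraction lost = 1 − 0.9067 = 0.09329

9%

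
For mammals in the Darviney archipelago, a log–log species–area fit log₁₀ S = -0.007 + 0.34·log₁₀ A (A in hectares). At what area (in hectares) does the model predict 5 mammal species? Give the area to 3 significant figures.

119 hectares

5 = 0.984 × A^0.34  ⇒  A^0.34 = 5/0.984 = 5.081
ln A = ln(5.081) / 0.34 = 1.6256 / 0.34 = 4.7810
A = e^4.7810 ≈ 119.2 hectares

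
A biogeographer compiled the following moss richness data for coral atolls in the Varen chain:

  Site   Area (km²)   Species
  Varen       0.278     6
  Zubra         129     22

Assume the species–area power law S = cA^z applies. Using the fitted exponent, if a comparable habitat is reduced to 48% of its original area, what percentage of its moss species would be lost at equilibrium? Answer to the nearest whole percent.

z = ln(22/6) / ln(129/0.278) = 1.2993 / 6.1399 = 0.2116
S_new/S_old = (A_new/A_old)^z = 0.48^0.2116 = exp(0.2116 × -0.7340) = 0.8561
Fraction lost = 1 − 0.8561 = 0.1439

14%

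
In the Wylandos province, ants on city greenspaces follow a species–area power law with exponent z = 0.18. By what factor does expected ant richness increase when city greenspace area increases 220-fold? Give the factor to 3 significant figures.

2.64

S₂/S₁ = (A₂/A₁)^z = 220^0.18
ln(S₂/S₁) = 0.18 × ln 220 = 0.18 × 5.3936 = 0.9709
S₂/S₁ = e^0.9709 ≈ 2.64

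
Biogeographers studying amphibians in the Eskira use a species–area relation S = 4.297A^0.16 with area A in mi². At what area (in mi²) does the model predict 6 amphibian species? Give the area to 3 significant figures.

6 = 4.297 × A^0.16  ⇒  A^0.16 = 6/4.297 = 1.396
ln A = ln(1.396) / 0.16 = 0.3338 / 0.16 = 2.0865
A = e^2.0865 ≈ 8.057 mi²

8.06 mi²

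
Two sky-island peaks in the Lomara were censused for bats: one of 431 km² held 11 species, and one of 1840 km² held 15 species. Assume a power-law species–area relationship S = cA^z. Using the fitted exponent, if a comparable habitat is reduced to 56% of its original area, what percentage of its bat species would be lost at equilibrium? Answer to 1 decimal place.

z = ln(15/11) / ln(1840/431) = 0.3102 / 1.4514 = 0.2137
S_new/S_old = (A_new/A_old)^z = 0.56^0.2137 = exp(0.2137 × -0.5798) = 0.8835
Fraction lost = 1 − 0.8835 = 0.1165

11.7%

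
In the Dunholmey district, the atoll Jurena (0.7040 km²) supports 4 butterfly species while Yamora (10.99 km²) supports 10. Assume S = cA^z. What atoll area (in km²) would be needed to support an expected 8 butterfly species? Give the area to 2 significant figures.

5.6 km²

z = ln(10/4) / ln(10.99/0.704) = 0.9163 / 2.7480 = 0.3334
c = 4 / 0.704^0.3334 = 4 / 0.8896 = 4.497
A = (8/4.497)^(1/0.3334) ⇒ ln A = ln(1.779)/0.3334 = 1.7278
A = e^1.7278 ≈ 5.628 km²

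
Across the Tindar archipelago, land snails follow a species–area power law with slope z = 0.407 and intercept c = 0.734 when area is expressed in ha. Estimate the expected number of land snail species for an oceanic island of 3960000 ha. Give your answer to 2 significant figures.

S = 0.734 × 3960000^0.407 = 0.734 × 484.5 ≈ 355.6

360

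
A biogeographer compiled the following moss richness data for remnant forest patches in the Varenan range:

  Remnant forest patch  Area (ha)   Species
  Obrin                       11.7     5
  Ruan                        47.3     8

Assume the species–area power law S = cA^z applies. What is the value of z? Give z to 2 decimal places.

Taking logs: ln S = ln c + z ln A, so z = (ln S₂ − ln S₁)/(ln A₂ − ln A₁).
z = ln(8/5) / ln(47.3/11.7) = ln(1.6) / ln(4.043) = 0.4700 / 1.3969 = 0.3365

0.34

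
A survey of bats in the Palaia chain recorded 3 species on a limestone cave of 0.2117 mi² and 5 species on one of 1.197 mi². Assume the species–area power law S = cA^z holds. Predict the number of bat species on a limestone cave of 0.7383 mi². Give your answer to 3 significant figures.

4.34

z = ln(5/3) / ln(1.197/0.2117) = 0.5108 / 1.7324 = 0.2949
c = 3 / 0.2117^0.2949 = 3 / 0.6327 = 4.742
S₃ = 4.742 × 0.7383^0.2949 = 4.742 × 0.9144 ≈ 4.336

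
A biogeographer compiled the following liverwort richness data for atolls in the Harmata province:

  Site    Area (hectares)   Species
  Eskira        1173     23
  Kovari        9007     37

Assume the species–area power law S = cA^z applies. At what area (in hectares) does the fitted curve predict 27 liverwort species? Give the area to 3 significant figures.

2330 hectares

z = ln(37/23) / ln(9007/1173) = 0.4754 / 2.0384 = 0.2332
c = 23 / 1173^0.2332 = 23 / 5.198 = 4.425
A = (27/4.425)^(1/0.2332) ⇒ ln A = ln(6.102)/0.2332 = 7.7548
A = e^7.7548 ≈ 2333 hectares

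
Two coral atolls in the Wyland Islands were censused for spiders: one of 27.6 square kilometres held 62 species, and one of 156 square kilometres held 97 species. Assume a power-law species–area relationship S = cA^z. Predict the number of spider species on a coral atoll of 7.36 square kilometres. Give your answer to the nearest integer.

z = ln(97/62) / ln(156/27.6) = 0.4476 / 1.7320 = 0.2584
c = 62 / 27.6^0.2584 = 62 / 2.357 = 26.31
S₃ = 26.31 × 7.36^0.2584 = 26.31 × 1.675 ≈ 44.06

44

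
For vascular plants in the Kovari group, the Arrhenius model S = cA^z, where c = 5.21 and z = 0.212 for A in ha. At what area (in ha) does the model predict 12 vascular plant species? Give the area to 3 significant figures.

51.2 ha

12 = 5.21 × A^0.212  ⇒  A^0.212 = 12/5.21 = 2.303
ln A = ln(2.303) / 0.212 = 0.8343 / 0.212 = 3.9355
A = e^3.9355 ≈ 51.19 ha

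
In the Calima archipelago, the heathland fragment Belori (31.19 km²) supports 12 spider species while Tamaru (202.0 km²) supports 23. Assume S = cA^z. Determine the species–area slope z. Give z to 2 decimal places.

Taking logs: ln S = ln c + z ln A, so z = (ln S₂ − ln S₁)/(ln A₂ − ln A₁).
z = ln(23/12) / ln(202/31.19) = ln(1.917) / ln(6.476) = 0.6506 / 1.8682 = 0.3482

0.35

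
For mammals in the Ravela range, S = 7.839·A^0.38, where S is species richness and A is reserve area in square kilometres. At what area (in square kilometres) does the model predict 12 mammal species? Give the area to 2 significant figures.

12 = 7.839 × A^0.38  ⇒  A^0.38 = 12/7.839 = 1.531
ln A = ln(1.531) / 0.38 = 0.4258 / 0.38 = 1.1205
A = e^1.1205 ≈ 3.066 square kilometres

3.1 square kilometres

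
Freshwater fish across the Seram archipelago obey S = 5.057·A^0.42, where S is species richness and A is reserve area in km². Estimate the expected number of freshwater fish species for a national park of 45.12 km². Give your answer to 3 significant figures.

25.0

S = 5.057 × 45.12^0.42
ln S = ln 5.057 + 0.42 × ln 45.12 = 1.6208 + 0.42 × 3.8093 = 3.2207
S = e^3.2207 ≈ 25.05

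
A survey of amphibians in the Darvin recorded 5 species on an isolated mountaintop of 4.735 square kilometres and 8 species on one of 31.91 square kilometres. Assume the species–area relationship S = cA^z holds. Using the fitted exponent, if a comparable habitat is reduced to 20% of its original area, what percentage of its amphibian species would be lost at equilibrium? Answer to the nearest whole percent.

33%

z = ln(8/5) / ln(31.91/4.735) = 0.4700 / 1.9079 = 0.2463
S_new/S_old = (A_new/A_old)^z = 0.2^0.2463 = exp(0.2463 × -1.6094) = 0.6727
Fraction lost = 1 − 0.6727 = 0.3273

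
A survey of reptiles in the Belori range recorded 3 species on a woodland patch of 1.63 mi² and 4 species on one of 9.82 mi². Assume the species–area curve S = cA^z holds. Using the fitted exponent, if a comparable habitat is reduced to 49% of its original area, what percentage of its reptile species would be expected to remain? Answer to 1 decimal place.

z = ln(4/3) / ln(9.82/1.63) = 0.2877 / 1.7958 = 0.1602
S_new/S_old = (A_new/A_old)^z = 0.49^0.1602 = exp(0.1602 × -0.7133) = 0.892

89.2%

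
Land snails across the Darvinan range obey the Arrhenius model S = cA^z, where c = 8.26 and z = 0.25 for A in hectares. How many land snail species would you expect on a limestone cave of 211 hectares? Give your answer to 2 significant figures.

31

S = 8.26 × 211^0.25
ln S = ln 8.26 + 0.25 × ln 211 = 2.1114 + 0.25 × 5.3519 = 3.4494
S = e^3.4494 ≈ 31.48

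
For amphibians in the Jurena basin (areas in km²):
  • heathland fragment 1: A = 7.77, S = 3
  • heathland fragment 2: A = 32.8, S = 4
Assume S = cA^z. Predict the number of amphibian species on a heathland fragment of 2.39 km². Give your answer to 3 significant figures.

2.37

z = ln(4/3) / ln(32.8/7.77) = 0.2877 / 1.4402 = 0.1998
c = 3 / 7.77^0.1998 = 3 / 1.506 = 1.992
S₃ = 1.992 × 2.39^0.1998 = 1.992 × 1.19 ≈ 2.371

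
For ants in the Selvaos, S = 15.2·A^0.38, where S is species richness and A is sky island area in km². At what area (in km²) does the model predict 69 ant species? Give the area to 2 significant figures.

54 km²

69 = 15.2 × A^0.38  ⇒  A^0.38 = 69/15.2 = 4.539
ln A = ln(4.539) / 0.38 = 1.5128 / 0.38 = 3.9811
A = e^3.9811 ≈ 53.57 km²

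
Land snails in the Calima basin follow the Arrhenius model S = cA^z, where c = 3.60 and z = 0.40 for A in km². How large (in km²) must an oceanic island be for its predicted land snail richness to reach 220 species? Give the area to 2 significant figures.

29000 km²

220 = 3.6 × A^0.4  ⇒  A^0.4 = 220/3.6 = 61.11
ln A = ln(61.11) / 0.4 = 4.1127 / 0.4 = 10.2817
A = e^10.2817 ≈ 29194 km²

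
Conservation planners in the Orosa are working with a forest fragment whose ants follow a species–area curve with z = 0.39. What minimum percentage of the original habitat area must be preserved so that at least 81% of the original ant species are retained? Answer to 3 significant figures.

Need (A_new/A_old)^0.39 = 0.81, so A_new/A_old = 0.81^(1/0.39) = 0.81^2.564
ln(A_new/A_old) = ln 0.81 / 0.39 = -0.2107 / 0.39 = -0.5403
A_new/A_old = e^-0.5403 ≈ 0.5826

58.3%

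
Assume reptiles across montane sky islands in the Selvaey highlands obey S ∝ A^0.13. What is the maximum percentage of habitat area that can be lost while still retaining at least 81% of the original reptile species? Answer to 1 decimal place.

Need (A_new/A_old)^0.13 = 0.81, so A_new/A_old = 0.81^(1/0.13) = 0.81^7.692
ln(A_new/A_old) = ln 0.81 / 0.13 = -0.2107 / 0.13 = -1.6209
A_new/A_old = e^-1.6209 ≈ 0.1977
Fraction that can be lost = 1 − 0.1977 = 0.8023

80.2%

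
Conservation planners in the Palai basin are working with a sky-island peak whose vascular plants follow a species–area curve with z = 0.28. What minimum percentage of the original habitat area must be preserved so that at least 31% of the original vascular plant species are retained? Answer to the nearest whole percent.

2%

Need (A_new/A_old)^0.28 = 0.31, so A_new/A_old = 0.31^(1/0.28) = 0.31^3.571
ln(A_new/A_old) = ln 0.31 / 0.28 = -1.1712 / 0.28 = -4.1828
A_new/A_old = e^-4.1828 ≈ 0.01526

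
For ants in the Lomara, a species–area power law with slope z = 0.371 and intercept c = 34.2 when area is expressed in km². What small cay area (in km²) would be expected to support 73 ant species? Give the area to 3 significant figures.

7.72 km²

73 = 34.2 × A^0.371  ⇒  A^0.371 = 73/34.2 = 2.135
ln A = ln(2.135) / 0.371 = 0.7582 / 0.371 = 2.0438
A = e^2.0438 ≈ 7.72 km²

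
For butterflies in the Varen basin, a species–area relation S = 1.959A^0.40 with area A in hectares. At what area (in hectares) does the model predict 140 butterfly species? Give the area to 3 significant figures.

43200 hectares

140 = 1.959 × A^0.4  ⇒  A^0.4 = 140/1.959 = 71.47
ln A = ln(71.47) / 0.4 = 4.2692 / 0.4 = 10.6730
A = e^10.6730 ≈ 43175 hectares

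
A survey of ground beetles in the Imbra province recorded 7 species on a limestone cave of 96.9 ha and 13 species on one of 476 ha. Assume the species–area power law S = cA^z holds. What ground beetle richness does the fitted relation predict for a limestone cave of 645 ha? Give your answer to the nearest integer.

z = ln(13/7) / ln(476/96.9) = 0.6190 / 1.5917 = 0.3889
c = 7 / 96.9^0.3889 = 7 / 5.922 = 1.182
S₃ = 1.182 × 645^0.3889 = 1.182 × 12.38 ≈ 14.63

15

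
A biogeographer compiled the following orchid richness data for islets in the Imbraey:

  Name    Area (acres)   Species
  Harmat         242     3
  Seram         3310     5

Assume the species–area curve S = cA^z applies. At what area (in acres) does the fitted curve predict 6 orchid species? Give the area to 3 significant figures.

z = ln(5/3) / ln(3310/242) = 0.5108 / 2.6158 = 0.1953
c = 3 / 242^0.1953 = 3 / 2.921 = 1.027
A = (6/1.027)^(1/0.1953) ⇒ ln A = ln(5.842)/0.1953 = 9.0383
A = e^9.0383 ≈ 8420 acres

8420 acres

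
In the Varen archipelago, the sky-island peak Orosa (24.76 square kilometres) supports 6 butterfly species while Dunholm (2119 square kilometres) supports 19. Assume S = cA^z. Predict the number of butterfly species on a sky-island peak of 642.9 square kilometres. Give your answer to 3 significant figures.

z = ln(19/6) / ln(2119/24.76) = 1.1527 / 4.4495 = 0.2591
c = 6 / 24.76^0.2591 = 6 / 2.296 = 2.613
S₃ = 2.613 × 642.9^0.2591 = 2.613 × 5.339 ≈ 13.95

13.9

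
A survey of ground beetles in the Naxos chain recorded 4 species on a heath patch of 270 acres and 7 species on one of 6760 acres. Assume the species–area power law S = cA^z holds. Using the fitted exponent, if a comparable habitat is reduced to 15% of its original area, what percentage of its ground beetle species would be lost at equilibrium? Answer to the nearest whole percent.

z = ln(7/4) / ln(6760/270) = 0.5596 / 3.2204 = 0.1738
S_new/S_old = (A_new/A_old)^z = 0.15^0.1738 = exp(0.1738 × -1.8971) = 0.7192
Fraction lost = 1 − 0.7192 = 0.2808

28%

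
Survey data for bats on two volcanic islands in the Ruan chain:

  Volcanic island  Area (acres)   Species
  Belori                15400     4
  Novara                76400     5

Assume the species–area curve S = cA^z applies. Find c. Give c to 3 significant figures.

z = ln(S₂/S₁) / ln(A₂/A₁) = ln(5/4) / ln(76400/15400) = 0.2231 / 1.6016 = 0.1393
c = S₁ / A₁^z = 4 / 15400^0.1393 = 4 / 3.832 = 1.044

1.04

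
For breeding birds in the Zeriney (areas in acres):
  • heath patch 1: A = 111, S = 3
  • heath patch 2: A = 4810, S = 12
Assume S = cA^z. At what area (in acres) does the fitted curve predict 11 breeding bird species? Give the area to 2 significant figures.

z = ln(12/3) / ln(4810/111) = 1.3863 / 3.7689 = 0.3678
c = 3 / 111^0.3678 = 3 / 5.653 = 0.5306
A = (11/0.5306)^(1/0.3678) ⇒ ln A = ln(20.73)/0.3678 = 8.2419
A = e^8.2419 ≈ 3797 acres

3800 acres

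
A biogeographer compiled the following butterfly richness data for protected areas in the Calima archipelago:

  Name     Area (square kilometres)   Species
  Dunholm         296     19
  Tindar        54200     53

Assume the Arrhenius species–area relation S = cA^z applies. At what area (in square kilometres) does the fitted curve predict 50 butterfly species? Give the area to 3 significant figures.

z = ln(53/19) / ln(54200/296) = 1.0259 / 5.2101 = 0.1969
c = 19 / 296^0.1969 = 19 / 3.066 = 6.197
A = (50/6.197)^(1/0.1969) ⇒ ln A = ln(8.069)/0.1969 = 10.6045
A = e^10.6045 ≈ 40316 square kilometres

40300 square kilometres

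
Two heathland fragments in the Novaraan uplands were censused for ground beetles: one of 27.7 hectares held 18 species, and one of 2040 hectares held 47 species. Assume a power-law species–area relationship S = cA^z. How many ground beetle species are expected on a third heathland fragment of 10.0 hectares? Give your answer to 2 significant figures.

14

z = ln(47/18) / ln(2040/27.7) = 0.9598 / 4.2993 = 0.2232
c = 18 / 27.7^0.2232 = 18 / 2.099 = 8.575
S₃ = 8.575 × 10^0.2232 = 8.575 × 1.672 ≈ 14.34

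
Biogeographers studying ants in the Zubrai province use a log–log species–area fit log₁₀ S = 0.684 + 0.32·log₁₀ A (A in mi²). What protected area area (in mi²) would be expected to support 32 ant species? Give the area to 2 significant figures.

370 mi²

32 = 4.831 × A^0.32  ⇒  A^0.32 = 32/4.831 = 6.624
ln A = ln(6.624) / 0.32 = 1.8908 / 0.32 = 5.9086
A = e^5.9086 ≈ 368.2 mi²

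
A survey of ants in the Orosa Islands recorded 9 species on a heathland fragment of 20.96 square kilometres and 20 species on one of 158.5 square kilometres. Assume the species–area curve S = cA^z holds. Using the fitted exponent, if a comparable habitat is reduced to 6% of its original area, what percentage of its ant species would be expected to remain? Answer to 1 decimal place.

z = ln(20/9) / ln(158.5/20.96) = 0.7985 / 2.0231 = 0.3947
S_new/S_old = (A_new/A_old)^z = 0.06^0.3947 = exp(0.3947 × -2.8134) = 0.3294

32.9%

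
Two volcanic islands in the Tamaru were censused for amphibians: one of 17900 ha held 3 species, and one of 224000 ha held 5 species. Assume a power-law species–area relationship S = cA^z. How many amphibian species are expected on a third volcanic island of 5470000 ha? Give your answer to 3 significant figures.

z = ln(5/3) / ln(224000/17900) = 0.5108 / 2.5268 = 0.2022
c = 3 / 17900^0.2022 = 3 / 7.24 = 0.4143
S₃ = 0.4143 × 5470000^0.2022 = 0.4143 × 23.02 ≈ 9.539

9.54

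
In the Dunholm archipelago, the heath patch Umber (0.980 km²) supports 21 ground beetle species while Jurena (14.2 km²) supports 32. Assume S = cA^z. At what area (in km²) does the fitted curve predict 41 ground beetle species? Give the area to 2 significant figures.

z = ln(32/21) / ln(14.2/0.98) = 0.4212 / 2.6734 = 0.1576
c = 21 / 0.98^0.1576 = 21 / 0.9968 = 21.07
A = (41/21.07)^(1/0.1576) ⇒ ln A = ln(1.946)/0.1576 = 4.2263
A = e^4.2263 ≈ 68.46 km²

68 km²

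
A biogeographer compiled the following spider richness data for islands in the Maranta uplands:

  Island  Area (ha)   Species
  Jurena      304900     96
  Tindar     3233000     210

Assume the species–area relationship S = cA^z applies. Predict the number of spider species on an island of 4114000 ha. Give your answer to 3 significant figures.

227

z = ln(210/96) / ln(3233000/304900) = 0.7828 / 2.3612 = 0.3315
c = 96 / 304900^0.3315 = 96 / 65.78 = 1.46
S₃ = 1.46 × 4114000^0.3315 = 1.46 × 155.8 ≈ 227.5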